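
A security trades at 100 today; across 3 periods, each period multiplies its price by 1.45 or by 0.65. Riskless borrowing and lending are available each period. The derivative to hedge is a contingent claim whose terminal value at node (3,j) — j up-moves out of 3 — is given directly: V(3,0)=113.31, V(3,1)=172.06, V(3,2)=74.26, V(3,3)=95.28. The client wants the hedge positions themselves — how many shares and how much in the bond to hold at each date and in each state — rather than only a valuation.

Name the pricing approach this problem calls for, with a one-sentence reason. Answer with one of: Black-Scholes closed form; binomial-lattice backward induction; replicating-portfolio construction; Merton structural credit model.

Key observation: the deliverable is the dynamic trading strategy on the 3-step tree (spot 100, moves 1.45 and 0.65), so the valuation must go through the node-by-node replicating-portfolio solve.

framework: replicating-portfolio construction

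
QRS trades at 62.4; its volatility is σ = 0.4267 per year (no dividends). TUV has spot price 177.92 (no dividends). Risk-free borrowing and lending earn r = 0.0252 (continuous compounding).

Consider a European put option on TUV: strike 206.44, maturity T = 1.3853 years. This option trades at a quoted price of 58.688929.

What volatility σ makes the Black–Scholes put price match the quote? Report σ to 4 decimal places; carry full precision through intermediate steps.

sigma = 0.5425

At σ = 0.5425 the Black–Scholes value reproduces the quote:
σ√T = 0.5425·√1.3853 = 0.638516
d₁ = (ln(S/K) + (r+σ²/2)T) / (σ√T) = (ln(177.92/206.44) + (0.0252+0.5425²/2)·1.3853) / 0.638516 = (-0.148676 + 0.238761) / 0.638516 = 0.141085
d₂ = d₁ − σ√T = 0.141085 − 0.638516 = -0.497431
e^{−rT} = 0.965693
N(−d₁) = 0.443901,  N(−d₂) = 0.690557
V = K·e^{−rT}·N(−d₂) − S·N(−d₁) = 137.667868 − 78.978939 = 58.688929 (the observed quote) — the price is monotone increasing in volatility, hence this σ is the only solution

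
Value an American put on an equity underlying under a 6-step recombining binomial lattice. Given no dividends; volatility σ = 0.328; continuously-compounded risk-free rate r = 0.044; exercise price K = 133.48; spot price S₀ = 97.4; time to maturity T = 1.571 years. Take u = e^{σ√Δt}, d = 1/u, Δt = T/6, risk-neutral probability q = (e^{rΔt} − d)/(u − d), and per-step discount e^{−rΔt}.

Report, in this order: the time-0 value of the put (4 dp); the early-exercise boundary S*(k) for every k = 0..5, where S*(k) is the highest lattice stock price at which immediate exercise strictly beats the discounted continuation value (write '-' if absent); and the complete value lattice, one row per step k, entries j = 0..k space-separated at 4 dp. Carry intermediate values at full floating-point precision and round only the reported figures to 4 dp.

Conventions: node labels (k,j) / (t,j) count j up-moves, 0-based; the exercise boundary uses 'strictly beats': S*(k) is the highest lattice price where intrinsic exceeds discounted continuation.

Δt=0.26183, u=1.18274, d=0.84549, q=0.49250, disc=e^(-rΔt)=0.98855
k=6 terminal: V=max(K-S,0) → 97.8992 83.7066 63.8529 36.0800 0.0000 0.0000 0.0000
k=5: j=0 S=42.0830 intr=91.3970 cont=89.8680 V=91.3970[EX]; j=1 S=58.8691 intr=74.6109 cont=73.0819 V=74.6109[EX]; j=2 S=82.3509 intr=51.1291 cont=49.6001 V=51.1291[EX]; j=3 S=115.1992 intr=18.2808 cont=18.1010 V=18.2808[EX]; j=4 S=161.1500 intr=0.0000 cont=0.0000 V=0.0000[hold]; j=5 S=225.4297 intr=0.0000 cont=0.0000 V=0.0000[hold]  S*(5)=115.1992
k=4: j=0 S=49.7734 intr=83.7066 cont=82.1777 V=83.7066[EX]; j=1 S=69.6271 intr=63.8529 cont=62.3240 V=63.8529[EX]; j=2 S=97.4000 intr=36.0800 cont=34.5510 V=36.0800[EX]; j=3 S=136.2510 intr=0.0000 cont=9.1713 V=9.1713[hold]; j=4 S=190.5991 intr=0.0000 cont=0.0000 V=0.0000[hold]  S*(4)=97.4000
k=3: j=0 S=58.8691 intr=74.6109 cont=73.0819 V=74.6109[EX]; j=1 S=82.3509 intr=51.1291 cont=49.6001 V=51.1291[EX]; j=2 S=115.1992 intr=18.2808 cont=22.5661 V=22.5661[hold]; j=3 S=161.1500 intr=0.0000 cont=4.6011 V=4.6011[hold]  S*(3)=82.3509
k=2: j=0 S=69.6271 intr=63.8529 cont=62.3240 V=63.8529[EX]; j=1 S=97.4000 intr=36.0800 cont=36.6373 V=36.6373[hold]; j=2 S=136.2510 intr=0.0000 cont=13.5613 V=13.5613[hold]  S*(2)=69.6271
k=1: j=0 S=82.3509 intr=51.1291 cont=49.8715 V=51.1291[EX]; j=1 S=115.1992 intr=18.2808 cont=24.9829 V=24.9829[hold]  S*(1)=82.3509
k=0: j=0 S=97.4000 intr=36.0800 cont=37.8140 V=37.8140[hold]  S*(0)=-

price = 37.8140
boundary = - 82.3509 69.6271 82.3509 97.4000 115.1992
tree:
37.8140
51.1291 24.9829
63.8529 36.6373 13.5613
74.6109 51.1291 22.5661 4.6011
83.7066 63.8529 36.0800 9.1713 0.0000
91.3970 74.6109 51.1291 18.2808 0.0000 0.0000
97.8992 83.7066 63.8529 36.0800 0.0000 0.0000 0.0000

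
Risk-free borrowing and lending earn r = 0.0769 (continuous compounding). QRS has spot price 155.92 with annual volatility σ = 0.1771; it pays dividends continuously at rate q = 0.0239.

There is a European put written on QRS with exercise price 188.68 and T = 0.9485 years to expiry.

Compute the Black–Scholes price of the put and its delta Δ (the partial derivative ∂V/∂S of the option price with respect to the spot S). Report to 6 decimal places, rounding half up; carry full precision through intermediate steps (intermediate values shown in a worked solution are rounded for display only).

price = 26.281127
Δ = -0.749507

σ√T = 0.1771·√0.9485 = 0.172479
d₁ = (ln(S/K) + (r−q+σ²/2)T) / (σ√T) = (ln(155.92/188.68) + (0.0769−0.0239+0.1771²/2)·0.9485) / 0.172479 = (-0.190709 + 0.065145) / 0.172479 = -0.727996
d₂ = d₁ − σ√T = -0.727996 − 0.172479 = -0.900476
e^{−rT} = 0.929657
e^{−qT} = 0.977586
N(−d₁) = 0.766692,  N(−d₂) = 0.816066
Put price V = K·e^{−rT}·N(−d₂) − S·e^{−qT}·N(−d₁) = 143.144301 − 116.863175 = 26.281127
Δ = −e^{−qT}·N(−d₁) = -0.749507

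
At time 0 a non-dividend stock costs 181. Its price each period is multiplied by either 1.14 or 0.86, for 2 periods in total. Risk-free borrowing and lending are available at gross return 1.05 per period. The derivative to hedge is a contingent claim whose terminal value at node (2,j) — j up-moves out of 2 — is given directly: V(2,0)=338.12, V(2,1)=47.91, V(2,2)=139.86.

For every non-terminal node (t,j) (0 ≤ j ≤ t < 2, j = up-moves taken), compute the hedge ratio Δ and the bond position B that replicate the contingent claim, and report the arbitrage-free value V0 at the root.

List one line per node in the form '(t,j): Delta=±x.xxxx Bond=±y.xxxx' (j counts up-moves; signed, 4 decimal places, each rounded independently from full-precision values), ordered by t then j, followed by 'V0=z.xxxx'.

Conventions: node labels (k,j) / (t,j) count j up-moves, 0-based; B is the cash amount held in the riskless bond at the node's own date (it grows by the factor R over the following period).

(0,0): Delta=-0.5804 Bond=214.1129
(1,0): Delta=-6.6585 Bond=1170.9327
(1,1): Delta=1.5915 Bond=-223.3408
V0=109.0546

Under the risk-neutral measure, an up-move has probability p* = (R−d)/(u−d) = 0.6786 and values discount at R = 1.05.
Expiry values: V(2,0)=338.1200, V(2,1)=47.9100, V(2,2)=139.8600
Node (1,0) S=155.6600: V=(p*·47.9100+(1−p*)·338.1200)/1.05=134.4684; Δ=(47.9100−338.1200)/(177.4524−133.8676)=-6.6585; B=V−Δ·S=1170.9327
Node (1,1) S=206.3400: V=(p*·139.8600+(1−p*)·47.9100)/1.05=105.0520; Δ=(139.8600−47.9100)/(235.2276−177.4524)=1.5915; B=V−Δ·S=-223.3408
Node (0,0) S=181.0000: V=(p*·105.0520+(1−p*)·134.4684)/1.05=109.0546; Δ=(105.0520−134.4684)/(206.3400−155.6600)=-0.5804; B=V−Δ·S=214.1129
As a check, the time-0 holding Δ(0,0)·S0 + B(0,0) comes to 109.0546 — exactly V0.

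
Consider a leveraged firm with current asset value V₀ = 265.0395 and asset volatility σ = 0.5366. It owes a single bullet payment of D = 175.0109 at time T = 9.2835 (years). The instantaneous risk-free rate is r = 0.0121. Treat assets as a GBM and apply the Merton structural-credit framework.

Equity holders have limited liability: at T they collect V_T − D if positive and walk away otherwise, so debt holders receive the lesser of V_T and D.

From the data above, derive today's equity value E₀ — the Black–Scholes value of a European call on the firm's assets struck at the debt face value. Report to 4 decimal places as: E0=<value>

With assets at 265.0395 and a single debt payment of 175.0109 at 9.2835 years:
d₁ = [ln(V₀/D) + (r + σ²/2)T] / (σ√T)
   = [ln(265.0395/175.0109) + (0.0121 + 0.5·0.5366²)·9.2835] / (0.5366·√9.2835)
   = [0.415031 + 1.448874] / 1.634958 = 1.140032
d₂ = d₁ − σ√T = 1.140032 − 1.634958 = -0.494926
N(d₁) = 0.872864,  N(d₂) = 0.310326,  e^(−rT) = 0.893749
E₀ = V₀·N(d₁) − D·e^(−rT)·N(d₂)
   = 265.0395·0.872864 − 175.0109·0.893749·0.310326 = 182.803376

E0=182.8034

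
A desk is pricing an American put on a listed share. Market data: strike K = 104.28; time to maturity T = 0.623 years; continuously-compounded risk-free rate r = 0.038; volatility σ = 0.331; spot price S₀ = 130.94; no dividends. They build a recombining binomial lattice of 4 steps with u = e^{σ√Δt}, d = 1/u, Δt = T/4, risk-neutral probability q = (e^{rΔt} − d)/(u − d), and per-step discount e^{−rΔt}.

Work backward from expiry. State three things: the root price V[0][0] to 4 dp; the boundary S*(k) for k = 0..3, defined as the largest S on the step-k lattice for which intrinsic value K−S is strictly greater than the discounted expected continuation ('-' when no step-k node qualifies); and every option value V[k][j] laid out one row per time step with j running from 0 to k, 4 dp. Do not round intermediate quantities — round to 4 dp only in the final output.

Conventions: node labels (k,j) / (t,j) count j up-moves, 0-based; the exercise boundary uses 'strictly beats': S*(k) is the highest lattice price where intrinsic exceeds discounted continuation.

price = 2.7136
boundary = - - - 88.4865
tree:
2.7136
4.9216 0.4489
8.8574 0.8855 0.0000
15.7935 1.7467 0.0000 0.0000
26.6293 3.4456 0.0000 0.0000 0.0000

Δt=0.15575  u=1.13955  d=0.87754  q=0.49005  discount=0.99410
step 4 (expiry): payoffs max(K−S,0) = 26.6293 3.4456 0.0000 0.0000 0.0000
step 3: (k=3,j=0): S=88.4865, K−S=15.7935, hold=15.1781 ⇒ V=15.7935 exercise | (k=3,j=1): S=114.9054, K−S=0.0000, hold=1.7467 ⇒ V=1.7467 continue | (k=3,j=2): S=149.2121, K−S=0.0000, hold=0.0000 ⇒ V=0.0000 continue | (k=3,j=3): S=193.7616, K−S=0.0000, hold=0.0000 ⇒ V=0.0000 continue  boundary S*=88.4865
step 2: (k=2,j=0): S=100.8344, K−S=3.4456, hold=8.8574 ⇒ V=8.8574 continue | (k=2,j=1): S=130.9400, K−S=0.0000, hold=0.8855 ⇒ V=0.8855 continue | (k=2,j=2): S=170.0340, K−S=0.0000, hold=0.0000 ⇒ V=0.0000 continue  boundary S*=-
step 1: (k=1,j=0): S=114.9054, K−S=0.0000, hold=4.9216 ⇒ V=4.9216 continue | (k=1,j=1): S=149.2121, K−S=0.0000, hold=0.4489 ⇒ V=0.4489 continue  boundary S*=-
step 0: (k=0,j=0): S=130.9400, K−S=0.0000, hold=2.7136 ⇒ V=2.7136 continue  boundary S*=-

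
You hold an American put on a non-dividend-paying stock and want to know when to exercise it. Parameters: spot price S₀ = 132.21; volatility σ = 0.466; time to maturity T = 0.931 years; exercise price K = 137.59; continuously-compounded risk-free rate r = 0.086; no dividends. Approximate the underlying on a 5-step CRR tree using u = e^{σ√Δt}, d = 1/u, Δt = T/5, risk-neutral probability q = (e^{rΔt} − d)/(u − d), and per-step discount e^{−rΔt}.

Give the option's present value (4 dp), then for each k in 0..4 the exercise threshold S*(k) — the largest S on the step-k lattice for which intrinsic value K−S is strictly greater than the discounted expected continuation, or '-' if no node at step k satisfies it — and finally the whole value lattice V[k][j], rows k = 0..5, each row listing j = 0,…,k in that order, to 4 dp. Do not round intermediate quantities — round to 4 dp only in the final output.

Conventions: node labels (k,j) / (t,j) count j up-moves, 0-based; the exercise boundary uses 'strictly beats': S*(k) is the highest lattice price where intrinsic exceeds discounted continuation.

price = 22.7266
boundary = - - 88.4312 72.3230 88.4312
tree:
22.7266
34.1094 11.6172
49.1588 19.5554 3.7301
65.2670 31.8145 7.4285 0.0000
78.4411 49.1588 14.7941 0.0000 0.0000
89.2154 65.2670 29.4628 0.0000 0.0000 0.0000

Δt=0.18620  u=1.22273  d=0.81784  q=0.48977  discount=0.98411
step 5 (expiry): payoffs max(K−S,0) = 89.2154 65.2670 29.4628 0.0000 0.0000 0.0000
step 4: (k=4,j=0): S=59.1489, K−S=78.4411, hold=76.2553 ⇒ V=78.4411 exercise | (k=4,j=1): S=88.4312, K−S=49.1588, hold=46.9731 ⇒ V=49.1588 exercise | (k=4,j=2): S=132.2100, K−S=5.3800, hold=14.7941 ⇒ V=14.7941 continue | (k=4,j=3): S=197.6619, K−S=0.0000, hold=0.0000 ⇒ V=0.0000 continue | (k=4,j=4): S=295.5164, K−S=0.0000, hold=0.0000 ⇒ V=0.0000 continue  boundary S*=88.4312
step 3: (k=3,j=0): S=72.3230, K−S=65.2670, hold=63.0813 ⇒ V=65.2670 exercise | (k=3,j=1): S=108.1272, K−S=29.4628, hold=31.8145 ⇒ V=31.8145 continue | (k=3,j=2): S=161.6567, K−S=0.0000, hold=7.4285 ⇒ V=7.4285 continue | (k=3,j=3): S=241.6864, K−S=0.0000, hold=0.0000 ⇒ V=0.0000 continue  boundary S*=72.3230
step 2: (k=2,j=0): S=88.4312, K−S=49.1588, hold=48.1066 ⇒ V=49.1588 exercise | (k=2,j=1): S=132.2100, K−S=5.3800, hold=19.5554 ⇒ V=19.5554 continue | (k=2,j=2): S=197.6619, K−S=0.0000, hold=3.7301 ⇒ V=3.7301 continue  boundary S*=88.4312
step 1: (k=1,j=0): S=108.1272, K−S=29.4628, hold=34.1094 ⇒ V=34.1094 continue | (k=1,j=1): S=161.6567, K−S=0.0000, hold=11.6172 ⇒ V=11.6172 continue  boundary S*=-
step 0: (k=0,j=0): S=132.2100, K−S=5.3800, hold=22.7266 ⇒ V=22.7266 continue  boundary S*=-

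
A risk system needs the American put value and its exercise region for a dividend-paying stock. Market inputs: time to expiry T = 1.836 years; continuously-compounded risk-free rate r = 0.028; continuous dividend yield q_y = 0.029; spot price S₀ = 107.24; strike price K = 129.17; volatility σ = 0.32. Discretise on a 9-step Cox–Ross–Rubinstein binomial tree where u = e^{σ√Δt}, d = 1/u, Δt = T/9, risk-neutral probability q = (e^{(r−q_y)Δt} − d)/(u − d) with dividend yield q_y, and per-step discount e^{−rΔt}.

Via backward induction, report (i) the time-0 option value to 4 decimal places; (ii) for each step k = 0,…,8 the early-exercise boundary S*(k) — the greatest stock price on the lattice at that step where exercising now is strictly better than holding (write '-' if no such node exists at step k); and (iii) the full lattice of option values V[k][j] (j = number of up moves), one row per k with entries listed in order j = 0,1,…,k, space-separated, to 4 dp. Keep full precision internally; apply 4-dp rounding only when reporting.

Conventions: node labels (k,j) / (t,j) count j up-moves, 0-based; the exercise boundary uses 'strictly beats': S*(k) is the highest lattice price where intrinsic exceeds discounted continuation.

params: Δt=0.20400 u=1.15550 d=0.86543 q=0.46323 e^(-rΔt)=0.99430
t_9 payoffs: 99.9668 90.1785 77.1094 59.6599 36.3616 5.2543 0.0000 0.0000 0.0000 0.0000
t_8: node(8,0) S=33.7443 payoff=95.4257 vs cont=94.8891 → 95.4257 [stop]  node(8,1) S=45.0546 payoff=84.1154 vs cont=83.6454 → 84.1154 [stop]  node(8,2) S=60.1559 payoff=69.0141 vs cont=68.6332 → 69.0141 [stop]  node(8,3) S=80.3189 payoff=48.8511 vs cont=48.5892 → 48.8511 [stop]  node(8,4) S=107.2400 payoff=21.9300 vs cont=21.8268 → 21.9300 [stop]  node(8,5) S=143.1845 payoff=0.0000 vs cont=2.8043 → 2.8043 [wait]  node(8,6) S=191.1768 payoff=0.0000 vs cont=0.0000 → 0.0000 [wait]  node(8,7) S=255.2551 payoff=0.0000 vs cont=0.0000 → 0.0000 [wait]  node(8,8) S=340.8110 payoff=0.0000 vs cont=0.0000 → 0.0000 [wait]  ⇒ S*(8)=107.2400
t_7: node(7,0) S=38.9915 payoff=90.1785 vs cont=89.6728 → 90.1785 [stop]  node(7,1) S=52.0606 payoff=77.1094 vs cont=76.6808 → 77.1094 [stop]  node(7,2) S=69.5101 payoff=59.6599 vs cont=59.3342 → 59.6599 [stop]  node(7,3) S=92.8084 payoff=36.3616 vs cont=36.1733 → 36.3616 [stop]  node(7,4) S=123.9157 payoff=5.2543 vs cont=12.9960 → 12.9960 [wait]  node(7,5) S=165.4496 payoff=0.0000 vs cont=1.4967 → 1.4967 [wait]  node(7,6) S=220.9046 payoff=0.0000 vs cont=0.0000 → 0.0000 [wait]  node(7,7) S=294.9470 payoff=0.0000 vs cont=0.0000 → 0.0000 [wait]  ⇒ S*(7)=92.8084
t_6: node(6,0) S=45.0546 payoff=84.1154 vs cont=83.6454 → 84.1154 [stop]  node(6,1) S=60.1559 payoff=69.0141 vs cont=68.6332 → 69.0141 [stop]  node(6,2) S=80.3189 payoff=48.8511 vs cont=48.5892 → 48.8511 [stop]  node(6,3) S=107.2400 payoff=21.9300 vs cont=25.3926 → 25.3926 [wait]  node(6,4) S=143.1845 payoff=0.0000 vs cont=7.6255 → 7.6255 [wait]  node(6,5) S=191.1768 payoff=0.0000 vs cont=0.7988 → 0.7988 [wait]  node(6,6) S=255.2551 payoff=0.0000 vs cont=0.0000 → 0.0000 [wait]  ⇒ S*(6)=80.3189
t_5: node(5,0) S=52.0606 payoff=77.1094 vs cont=76.6808 → 77.1094 [stop]  node(5,1) S=69.5101 payoff=59.6599 vs cont=59.3342 → 59.6599 [stop]  node(5,2) S=92.8084 payoff=36.3616 vs cont=37.7682 → 37.7682 [wait]  node(5,3) S=123.9157 payoff=5.2543 vs cont=17.0647 → 17.0647 [wait]  node(5,4) S=165.4496 payoff=0.0000 vs cont=4.4378 → 4.4378 [wait]  node(5,5) S=220.9046 payoff=0.0000 vs cont=0.4263 → 0.4263 [wait]  ⇒ S*(5)=69.5101
t_4: node(4,0) S=60.1559 payoff=69.0141 vs cont=68.6332 → 69.0141 [stop]  node(4,1) S=80.3189 payoff=48.8511 vs cont=49.2370 → 49.2370 [wait]  node(4,2) S=107.2400 payoff=21.9300 vs cont=28.0173 → 28.0173 [wait]  node(4,3) S=143.1845 payoff=0.0000 vs cont=11.1517 → 11.1517 [wait]  node(4,4) S=191.1768 payoff=0.0000 vs cont=2.5649 → 2.5649 [wait]  ⇒ S*(4)=60.1559
t_3: node(3,0) S=69.5101 payoff=59.6599 vs cont=59.5119 → 59.6599 [stop]  node(3,1) S=92.8084 payoff=36.3616 vs cont=39.1830 → 39.1830 [wait]  node(3,2) S=123.9157 payoff=5.2543 vs cont=20.0896 → 20.0896 [wait]  node(3,3) S=165.4496 payoff=0.0000 vs cont=7.1332 → 7.1332 [wait]  ⇒ S*(3)=69.5101
t_2: node(2,0) S=80.3189 payoff=48.8511 vs cont=49.8887 → 49.8887 [wait]  node(2,1) S=107.2400 payoff=21.9300 vs cont=30.1656 → 30.1656 [wait]  node(2,2) S=143.1845 payoff=0.0000 vs cont=14.0076 → 14.0076 [wait]  ⇒ S*(2)=-
t_1: node(1,0) S=92.8084 payoff=36.3616 vs cont=40.5203 → 40.5203 [wait]  node(1,1) S=123.9157 payoff=5.2543 vs cont=22.5516 → 22.5516 [wait]  ⇒ S*(1)=-
t_0: node(0,0) S=107.2400 payoff=21.9300 vs cont=32.0134 → 32.0134 [wait]  ⇒ S*(0)=-

price = 32.0134
boundary = - - - 69.5101 60.1559 69.5101 80.3189 92.8084 107.2400
tree:
32.0134
40.5203 22.5516
49.8887 30.1656 14.0076
59.6599 39.1830 20.0896 7.1332
69.0141 49.2370 28.0173 11.1517 2.5649
77.1094 59.6599 37.7682 17.0647 4.4378 0.4263
84.1154 69.0141 48.8511 25.3926 7.6255 0.7988 0.0000
90.1785 77.1094 59.6599 36.3616 12.9960 1.4967 0.0000 0.0000
95.4257 84.1154 69.0141 48.8511 21.9300 2.8043 0.0000 0.0000 0.0000
99.9668 90.1785 77.1094 59.6599 36.3616 5.2543 0.0000 0.0000 0.0000 0.0000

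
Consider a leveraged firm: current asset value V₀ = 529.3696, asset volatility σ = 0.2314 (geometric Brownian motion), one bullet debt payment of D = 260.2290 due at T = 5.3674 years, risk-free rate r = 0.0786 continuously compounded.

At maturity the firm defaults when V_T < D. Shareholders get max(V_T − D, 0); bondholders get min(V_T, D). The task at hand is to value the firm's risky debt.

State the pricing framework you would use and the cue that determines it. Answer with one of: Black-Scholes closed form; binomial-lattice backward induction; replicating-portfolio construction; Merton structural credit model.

Key observation: with the firm-asset dynamics (V₀ = 529.3696) and a single zero-coupon liability of face 260.2290 given, debt value, spread, and default probability all derive from the option view of the balance sheet.

framework: Merton structural credit model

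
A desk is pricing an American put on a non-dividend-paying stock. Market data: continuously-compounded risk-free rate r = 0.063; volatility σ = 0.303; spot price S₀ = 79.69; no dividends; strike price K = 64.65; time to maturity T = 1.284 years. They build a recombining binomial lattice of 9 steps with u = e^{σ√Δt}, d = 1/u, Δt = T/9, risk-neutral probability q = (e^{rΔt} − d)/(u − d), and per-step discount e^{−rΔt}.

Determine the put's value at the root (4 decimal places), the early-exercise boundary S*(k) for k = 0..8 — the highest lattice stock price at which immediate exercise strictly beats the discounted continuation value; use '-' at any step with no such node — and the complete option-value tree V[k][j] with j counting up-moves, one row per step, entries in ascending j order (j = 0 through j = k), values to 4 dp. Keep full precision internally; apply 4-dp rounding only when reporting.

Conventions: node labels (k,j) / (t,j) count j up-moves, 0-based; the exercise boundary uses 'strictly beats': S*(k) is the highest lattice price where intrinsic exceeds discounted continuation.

Δt=0.14267  u=1.12125  d=0.89186  q=0.51078  discount=0.99105
step 9 (expiry): payoffs max(K−S,0) = 36.2007 28.8833 19.6839 8.1182 0.0000 0.0000 0.0000 0.0000 0.0000 0.0000
step 8: (k=8,j=0): S=31.8988, K−S=32.7512, hold=32.1727 ⇒ V=32.7512 exercise | (k=8,j=1): S=40.1035, K−S=24.5465, hold=23.9681 ⇒ V=24.5465 exercise | (k=8,j=2): S=50.4184, K−S=14.2316, hold=13.6531 ⇒ V=14.2316 exercise | (k=8,j=3): S=63.3865, K−S=1.2635, hold=3.9361 ⇒ V=3.9361 continue | (k=8,j=4): S=79.6900, K−S=0.0000, hold=0.0000 ⇒ V=0.0000 continue | (k=8,j=5): S=100.1869, K−S=0.0000, hold=0.0000 ⇒ V=0.0000 continue | (k=8,j=6): S=125.9559, K−S=0.0000, hold=0.0000 ⇒ V=0.0000 continue | (k=8,j=7): S=158.3528, K−S=0.0000, hold=0.0000 ⇒ V=0.0000 continue | (k=8,j=8): S=199.0824, K−S=0.0000, hold=0.0000 ⇒ V=0.0000 continue  boundary S*=50.4184
step 7: (k=7,j=0): S=35.7667, K−S=28.8833, hold=28.3049 ⇒ V=28.8833 exercise | (k=7,j=1): S=44.9661, K−S=19.6839, hold=19.1054 ⇒ V=19.6839 exercise | (k=7,j=2): S=56.5318, K−S=8.1182, hold=8.8926 ⇒ V=8.8926 continue | (k=7,j=3): S=71.0723, K−S=0.0000, hold=1.9084 ⇒ V=1.9084 continue | (k=7,j=4): S=89.3527, K−S=0.0000, hold=0.0000 ⇒ V=0.0000 continue | (k=7,j=5): S=112.3349, K−S=0.0000, hold=0.0000 ⇒ V=0.0000 continue | (k=7,j=6): S=141.2284, K−S=0.0000, hold=0.0000 ⇒ V=0.0000 continue | (k=7,j=7): S=177.5535, K−S=0.0000, hold=0.0000 ⇒ V=0.0000 continue  boundary S*=44.9661
step 6: (k=6,j=0): S=40.1035, K−S=24.5465, hold=23.9681 ⇒ V=24.5465 exercise | (k=6,j=1): S=50.4184, K−S=14.2316, hold=14.0451 ⇒ V=14.2316 exercise | (k=6,j=2): S=63.3865, K−S=1.2635, hold=5.2776 ⇒ V=5.2776 continue | (k=6,j=3): S=79.6900, K−S=0.0000, hold=0.9253 ⇒ V=0.9253 continue | (k=6,j=4): S=100.1869, K−S=0.0000, hold=0.0000 ⇒ V=0.0000 continue | (k=6,j=5): S=125.9559, K−S=0.0000, hold=0.0000 ⇒ V=0.0000 continue | (k=6,j=6): S=158.3528, K−S=0.0000, hold=0.0000 ⇒ V=0.0000 continue  boundary S*=50.4184
step 5: (k=5,j=0): S=44.9661, K−S=19.6839, hold=19.1054 ⇒ V=19.6839 exercise | (k=5,j=1): S=56.5318, K−S=8.1182, hold=9.5716 ⇒ V=9.5716 continue | (k=5,j=2): S=71.0723, K−S=0.0000, hold=3.0272 ⇒ V=3.0272 continue | (k=5,j=3): S=89.3527, K−S=0.0000, hold=0.4486 ⇒ V=0.4486 continue | (k=5,j=4): S=112.3349, K−S=0.0000, hold=0.0000 ⇒ V=0.0000 continue | (k=5,j=5): S=141.2284, K−S=0.0000, hold=0.0000 ⇒ V=0.0000 continue  boundary S*=44.9661
step 4: (k=4,j=0): S=50.4184, K−S=14.2316, hold=14.3889 ⇒ V=14.3889 continue | (k=4,j=1): S=63.3865, K−S=1.2635, hold=6.1731 ⇒ V=6.1731 continue | (k=4,j=2): S=79.6900, K−S=0.0000, hold=1.6948 ⇒ V=1.6948 continue | (k=4,j=3): S=100.1869, K−S=0.0000, hold=0.2175 ⇒ V=0.2175 continue | (k=4,j=4): S=125.9559, K−S=0.0000, hold=0.0000 ⇒ V=0.0000 continue  boundary S*=-
step 3: (k=3,j=0): S=56.5318, K−S=8.1182, hold=10.1013 ⇒ V=10.1013 continue | (k=3,j=1): S=71.0723, K−S=0.0000, hold=3.8509 ⇒ V=3.8509 continue | (k=3,j=2): S=89.3527, K−S=0.0000, hold=0.9318 ⇒ V=0.9318 continue | (k=3,j=3): S=112.3349, K−S=0.0000, hold=0.1055 ⇒ V=0.1055 continue  boundary S*=-
step 2: (k=2,j=0): S=63.3865, K−S=1.2635, hold=6.8469 ⇒ V=6.8469 continue | (k=2,j=1): S=79.6900, K−S=0.0000, hold=2.3388 ⇒ V=2.3388 continue | (k=2,j=2): S=100.1869, K−S=0.0000, hold=0.5052 ⇒ V=0.5052 continue  boundary S*=-
step 1: (k=1,j=0): S=71.0723, K−S=0.0000, hold=4.5036 ⇒ V=4.5036 continue | (k=1,j=1): S=89.3527, K−S=0.0000, hold=1.3897 ⇒ V=1.3897 continue  boundary S*=-
step 0: (k=0,j=0): S=79.6900, K−S=0.0000, hold=2.8870 ⇒ V=2.8870 continue  boundary S*=-

price = 2.8870
boundary = - - - - - 44.9661 50.4184 44.9661 50.4184
tree:
2.8870
4.5036 1.3897
6.8469 2.3388 0.5052
10.1013 3.8509 0.9318 0.1055
14.3889 6.1731 1.6948 0.2175 0.0000
19.6839 9.5716 3.0272 0.4486 0.0000 0.0000
24.5465 14.2316 5.2776 0.9253 0.0000 0.0000 0.0000
28.8833 19.6839 8.8926 1.9084 0.0000 0.0000 0.0000 0.0000
32.7512 24.5465 14.2316 3.9361 0.0000 0.0000 0.0000 0.0000 0.0000
36.2007 28.8833 19.6839 8.1182 0.0000 0.0000 0.0000 0.0000 0.0000 0.0000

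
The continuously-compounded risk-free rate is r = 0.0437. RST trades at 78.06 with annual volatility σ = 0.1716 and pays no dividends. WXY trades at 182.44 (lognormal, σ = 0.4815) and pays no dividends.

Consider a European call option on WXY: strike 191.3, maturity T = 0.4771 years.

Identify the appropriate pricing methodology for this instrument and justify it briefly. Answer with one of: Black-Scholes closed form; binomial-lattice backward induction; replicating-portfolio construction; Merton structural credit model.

framework: Black-Scholes closed form

Key observation: the instrument is a plain European call (strike 191.3) on a lognormal asset; the exact continuous-time formula applies directly.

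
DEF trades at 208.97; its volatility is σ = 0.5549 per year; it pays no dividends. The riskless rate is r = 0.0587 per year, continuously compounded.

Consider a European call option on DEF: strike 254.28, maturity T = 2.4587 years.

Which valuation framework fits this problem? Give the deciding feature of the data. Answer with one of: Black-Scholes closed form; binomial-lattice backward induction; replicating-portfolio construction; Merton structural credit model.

framework: Black-Scholes closed form

Key observation: a European claim on DEF (strike 254.28) — a lognormal (GBM) underlying with constant rate and volatility — has an exact closed-form value; no lattice or capital structure is involved.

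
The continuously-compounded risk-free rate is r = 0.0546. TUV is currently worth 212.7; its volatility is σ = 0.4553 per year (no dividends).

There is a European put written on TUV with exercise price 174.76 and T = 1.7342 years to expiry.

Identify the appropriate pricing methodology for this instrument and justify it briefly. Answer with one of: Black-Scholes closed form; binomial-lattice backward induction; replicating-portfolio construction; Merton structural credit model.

Key observation: with TUV following a GBM at constant σ and r, the European put struck at 174.76 prices in closed form — nothing here needs a stepwise model or a balance sheet.

framework: Black-Scholes closed form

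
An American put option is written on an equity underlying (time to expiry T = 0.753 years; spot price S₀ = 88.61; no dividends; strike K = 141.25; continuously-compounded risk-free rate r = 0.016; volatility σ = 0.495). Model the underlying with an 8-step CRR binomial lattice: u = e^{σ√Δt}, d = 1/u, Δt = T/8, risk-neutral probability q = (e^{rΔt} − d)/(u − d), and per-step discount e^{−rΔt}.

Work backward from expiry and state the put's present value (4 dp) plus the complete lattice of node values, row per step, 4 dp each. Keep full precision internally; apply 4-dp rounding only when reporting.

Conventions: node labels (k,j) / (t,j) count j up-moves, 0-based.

price = 55.2642
tree:
55.2642
65.6412 43.6013
75.8505 54.2031 31.6443
85.0650 65.2076 41.8208 20.1339
92.9812 75.8505 53.2735 28.8872 10.2105
99.7821 85.0650 65.1248 39.9219 16.3887 3.1935
105.6247 92.9812 75.8505 52.6400 25.5381 6.0012 0.0000
110.6442 99.7821 85.0650 65.1248 38.1077 11.2773 0.0000 0.0000
114.9564 105.6247 92.9812 75.8505 52.6400 21.1920 0.0000 0.0000 0.0000

params: Δt=0.09413 u=1.16400 d=0.85910 q=0.46705 e^(-rΔt)=0.99850
t_8 payoffs: 114.9564 105.6247 92.9812 75.8505 52.6400 21.1920 0.0000 0.0000 0.0000
k=7: node(7,0) S=30.6058 payoff=110.6442 vs cont=110.4316 → 110.6442 [stop]  node(7,1) S=41.4679 payoff=99.7821 vs cont=99.5695 → 99.7821 [stop]  node(7,2) S=56.1850 payoff=85.0650 vs cont=84.8524 → 85.0650 [stop]  node(7,3) S=76.1252 payoff=65.1248 vs cont=64.9122 → 65.1248 [stop]  node(7,4) S=103.1423 payoff=38.1077 vs cont=37.8951 → 38.1077 [stop]  node(7,5) S=139.7478 payoff=1.5022 vs cont=11.2773 → 11.2773 [wait]  node(7,6) S=189.3448 payoff=0.0000 vs cont=0.0000 → 0.0000 [wait]  node(7,7) S=256.5439 payoff=0.0000 vs cont=0.0000 → 0.0000 [wait]
k=6: node(6,0) S=35.6253 payoff=105.6247 vs cont=105.4122 → 105.6247 [stop]  node(6,1) S=48.2688 payoff=92.9812 vs cont=92.7687 → 92.9812 [stop]  node(6,2) S=65.3995 payoff=75.8505 vs cont=75.6379 → 75.8505 [stop]  node(6,3) S=88.6100 payoff=52.6400 vs cont=52.4274 → 52.6400 [stop]  node(6,4) S=120.0580 payoff=21.1920 vs cont=25.5381 → 25.5381 [wait]  node(6,5) S=162.6669 payoff=0.0000 vs cont=6.0012 → 6.0012 [wait]  node(6,6) S=220.3979 payoff=0.0000 vs cont=0.0000 → 0.0000 [wait]
k=5: node(5,0) S=41.4679 payoff=99.7821 vs cont=99.5695 → 99.7821 [stop]  node(5,1) S=56.1850 payoff=85.0650 vs cont=84.8524 → 85.0650 [stop]  node(5,2) S=76.1252 payoff=65.1248 vs cont=64.9122 → 65.1248 [stop]  node(5,3) S=103.1423 payoff=38.1077 vs cont=39.9219 → 39.9219 [wait]  node(5,4) S=139.7478 payoff=1.5022 vs cont=16.3887 → 16.3887 [wait]  node(5,5) S=189.3448 payoff=0.0000 vs cont=3.1935 → 3.1935 [wait]
k=4: node(4,0) S=48.2688 payoff=92.9812 vs cont=92.7687 → 92.9812 [stop]  node(4,1) S=65.3995 payoff=75.8505 vs cont=75.6379 → 75.8505 [stop]  node(4,2) S=88.6100 payoff=52.6400 vs cont=53.2735 → 53.2735 [wait]  node(4,3) S=120.0580 payoff=21.1920 vs cont=28.8872 → 28.8872 [wait]  node(4,4) S=162.6669 payoff=0.0000 vs cont=10.2105 → 10.2105 [wait]
k=3: node(3,0) S=56.1850 payoff=85.0650 vs cont=84.8524 → 85.0650 [stop]  node(3,1) S=76.1252 payoff=65.1248 vs cont=65.2076 → 65.2076 [wait]  node(3,2) S=103.1423 payoff=38.1077 vs cont=41.8208 → 41.8208 [wait]  node(3,3) S=139.7478 payoff=1.5022 vs cont=20.1339 → 20.1339 [wait]
k=2: node(2,0) S=65.3995 payoff=75.8505 vs cont=75.6766 → 75.8505 [stop]  node(2,1) S=88.6100 payoff=52.6400 vs cont=54.2031 → 54.2031 [wait]  node(2,2) S=120.0580 payoff=21.1920 vs cont=31.6443 → 31.6443 [wait]
k=1: node(1,0) S=76.1252 payoff=65.1248 vs cont=65.6412 → 65.6412 [wait]  node(1,1) S=103.1423 payoff=38.1077 vs cont=43.6013 → 43.6013 [wait]
k=0: node(0,0) S=88.6100 payoff=52.6400 vs cont=55.2642 → 55.2642 [wait]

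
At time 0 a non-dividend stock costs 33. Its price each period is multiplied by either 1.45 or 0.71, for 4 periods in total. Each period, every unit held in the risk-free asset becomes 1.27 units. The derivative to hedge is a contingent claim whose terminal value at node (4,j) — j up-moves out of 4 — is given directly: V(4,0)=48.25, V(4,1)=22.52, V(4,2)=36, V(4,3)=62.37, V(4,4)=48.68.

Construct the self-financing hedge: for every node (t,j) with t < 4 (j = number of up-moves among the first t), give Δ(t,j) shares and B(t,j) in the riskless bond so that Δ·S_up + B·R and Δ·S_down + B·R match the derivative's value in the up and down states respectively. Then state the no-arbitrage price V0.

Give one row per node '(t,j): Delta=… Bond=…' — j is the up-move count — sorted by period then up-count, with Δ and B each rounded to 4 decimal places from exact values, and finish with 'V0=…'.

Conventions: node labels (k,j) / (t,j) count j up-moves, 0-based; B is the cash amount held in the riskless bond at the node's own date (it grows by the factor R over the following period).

(0,0): Delta=0.1305 Bond=15.1958
(1,0): Delta=0.6630 Bond=6.8209
(1,1): Delta=0.0467 Bond=23.3093
(2,0): Delta=0.2522 Bond=15.4976
(2,1): Delta=0.7277 Bond=6.4656
(2,2): Delta=-0.0605 Bond=37.0397
(3,0): Delta=-2.9439 Bond=57.4306
(3,1): Delta=0.7552 Bond=7.5484
(3,2): Delta=0.7234 Bond=8.4245
(3,3): Delta=-0.1839 Bond=59.4528
V0=19.5021

The replicating-portfolio and risk-neutral prices coincide; use p* = (1.27−0.71)/(1.45−0.71) = 0.7568 for the latter.
Terminal payoffs: V(4,0)=48.2500, V(4,1)=22.5200, V(4,2)=36.0000, V(4,3)=62.3700, V(4,4)=48.6800
Node (3,0) S=11.8111: V=(p*·22.5200+(1−p*)·48.2500)/1.27=22.6604; Δ=(22.5200−48.2500)/(17.1260−8.3859)=-2.9439; B=V−Δ·S=57.4306
Node (3,1) S=24.1212: V=(p*·36.0000+(1−p*)·22.5200)/1.27=25.7646; Δ=(36.0000−22.5200)/(34.9757−17.1260)=0.7552; B=V−Δ·S=7.5484
Node (3,2) S=49.2616: V=(p*·62.3700+(1−p*)·36.0000)/1.27=44.0596; Δ=(62.3700−36.0000)/(71.4293−34.9757)=0.7234; B=V−Δ·S=8.4245
Node (3,3) S=100.6046: V=(p*·48.6800+(1−p*)·62.3700)/1.27=40.9528; Δ=(48.6800−62.3700)/(145.8767−71.4293)=-0.1839; B=V−Δ·S=59.4528
Node (2,0) S=16.6353: V=(p*·25.7646+(1−p*)·22.6604)/1.27=19.6925; Δ=(25.7646−22.6604)/(24.1212−11.8111)=0.2522; B=V−Δ·S=15.4976
Node (2,1) S=33.9735: V=(p*·44.0596+(1−p*)·25.7646)/1.27=31.1886; Δ=(44.0596−25.7646)/(49.2616−24.1212)=0.7277; B=V−Δ·S=6.4656
Node (2,2) S=69.3825: V=(p*·40.9528+(1−p*)·44.0596)/1.27=32.8413; Δ=(40.9528−44.0596)/(100.6046−49.2616)=-0.0605; B=V−Δ·S=37.0397
Node (1,0) S=23.4300: V=(p*·31.1886+(1−p*)·19.6925)/1.27=22.3561; Δ=(31.1886−19.6925)/(33.9735−16.6353)=0.6630; B=V−Δ·S=6.8209
Node (1,1) S=47.8500: V=(p*·32.8413+(1−p*)·31.1886)/1.27=25.5428; Δ=(32.8413−31.1886)/(69.3825−33.9735)=0.0467; B=V−Δ·S=23.3093
Node (0,0) S=33.0000: V=(p*·25.5428+(1−p*)·22.3561)/1.27=19.5021; Δ=(25.5428−22.3561)/(47.8500−23.4300)=0.1305; B=V−Δ·S=15.1958
Check: Δ(0,0)·S0 + B(0,0) = 19.5021 = V0.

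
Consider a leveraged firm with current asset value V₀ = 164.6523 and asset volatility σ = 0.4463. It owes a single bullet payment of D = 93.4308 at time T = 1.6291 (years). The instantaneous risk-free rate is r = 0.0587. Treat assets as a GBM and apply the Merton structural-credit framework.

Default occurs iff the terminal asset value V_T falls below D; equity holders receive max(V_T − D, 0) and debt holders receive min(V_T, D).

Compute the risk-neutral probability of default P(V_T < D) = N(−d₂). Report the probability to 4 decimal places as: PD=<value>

Work the structural quantities from V₀ = 164.6523 against face 93.4308:
d₁ = [ln(V₀/D) + (r + σ²/2)T] / (σ√T)
   = [ln(164.6523/93.4308) + (0.0587 + 0.5·0.4463²)·1.6291] / (0.4463·√1.6291)
   = [0.566615 + 0.257873] / 0.569640 = 1.447384
d₂ = d₁ − σ√T = 1.447384 − 0.569640 = 0.877743
risk-neutral PD = N(−d₂) = N(-0.877743) = 0.190042

PD=0.1900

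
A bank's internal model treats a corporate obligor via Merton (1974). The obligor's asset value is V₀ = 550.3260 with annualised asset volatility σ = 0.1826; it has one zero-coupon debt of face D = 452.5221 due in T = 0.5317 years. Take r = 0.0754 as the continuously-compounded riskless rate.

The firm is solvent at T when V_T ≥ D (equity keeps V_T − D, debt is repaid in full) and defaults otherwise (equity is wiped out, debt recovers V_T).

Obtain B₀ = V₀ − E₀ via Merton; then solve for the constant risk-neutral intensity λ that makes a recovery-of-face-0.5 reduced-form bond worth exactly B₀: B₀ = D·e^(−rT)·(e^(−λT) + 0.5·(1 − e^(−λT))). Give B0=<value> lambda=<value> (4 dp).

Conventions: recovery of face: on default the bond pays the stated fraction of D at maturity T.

Equity is a call on the firm's assets struck at D = 452.5221:
d₁ = [ln(V₀/D) + (r + σ²/2)T] / (σ√T)
   = [ln(550.3260/452.5221) + (0.0754 + 0.5·0.1826²)·0.5317] / (0.1826·√0.5317)
   = [0.195674 + 0.048954] / 0.133148 = 1.837270
d₂ = d₁ − σ√T = 1.837270 − 0.133148 = 1.704123
N(d₁) = 0.966915,  N(d₂) = 0.955821,  e^(−rT) = 0.960703
E₀ = V₀·N(d₁) − D·e^(−rT)·N(d₂)
   = 550.3260·0.966915 − 452.5221·0.960703·0.955821 = 116.585607
B₀ = V₀ − E₀ = 550.3260 − 116.585607 = 433.740393
e^(−λT) = (B₀·e^(rT)/D − 0.5)/(1 − 0.5) = (433.7404·1.040905/452.5221 − 0.5)/0.5 = 0.99540484
λ = −ln(0.99540484)/0.5317 = 0.008662

B0=433.7404 lambda=0.0087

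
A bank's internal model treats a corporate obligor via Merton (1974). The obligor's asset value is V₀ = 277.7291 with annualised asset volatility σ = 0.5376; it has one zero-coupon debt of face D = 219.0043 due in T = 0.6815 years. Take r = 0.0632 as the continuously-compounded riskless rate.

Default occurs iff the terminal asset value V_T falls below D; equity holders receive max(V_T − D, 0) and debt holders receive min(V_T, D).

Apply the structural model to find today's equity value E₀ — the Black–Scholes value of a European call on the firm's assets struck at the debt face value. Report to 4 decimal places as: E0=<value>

E0=84.8657

Apply the equity-as-call identities (strike 219.0043, horizon 0.6815 years):
d₁ = [ln(V₀/D) + (r + σ²/2)T] / (σ√T)
   = [ln(277.7291/219.0043) + (0.0632 + 0.5·0.5376²)·0.6815] / (0.5376·√0.6815)
   = [0.237555 + 0.141552] / 0.443805 = 0.854220
d₂ = d₁ − σ√T = 0.854220 − 0.443805 = 0.410415
N(d₁) = 0.803508,  N(d₂) = 0.659249,  e^(−rT) = 0.957844
E₀ = V₀·N(d₁) − D·e^(−rT)·N(d₂)
   = 277.7291·0.803508 − 219.0043·0.957844·0.659249 = 84.865741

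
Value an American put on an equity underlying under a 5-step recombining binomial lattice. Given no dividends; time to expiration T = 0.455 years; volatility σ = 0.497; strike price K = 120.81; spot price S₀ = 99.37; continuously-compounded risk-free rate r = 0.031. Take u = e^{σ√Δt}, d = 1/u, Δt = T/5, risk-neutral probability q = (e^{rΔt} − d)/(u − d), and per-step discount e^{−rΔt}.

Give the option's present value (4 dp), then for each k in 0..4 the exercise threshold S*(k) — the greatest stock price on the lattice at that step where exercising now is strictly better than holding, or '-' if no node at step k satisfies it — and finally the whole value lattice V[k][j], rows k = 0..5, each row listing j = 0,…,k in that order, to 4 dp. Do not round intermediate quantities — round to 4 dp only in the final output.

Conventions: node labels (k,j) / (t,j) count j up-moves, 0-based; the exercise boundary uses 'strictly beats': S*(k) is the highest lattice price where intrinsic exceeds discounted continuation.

params: Δt=0.09100 u=1.16175 d=0.86077 q=0.47197 e^(-rΔt)=0.99718
t_5 payoffs: 73.8536 57.4348 35.2751 5.3671 0.0000 0.0000
t_4: node(4,0) S=54.5515 payoff=66.2585 vs cont=65.9181 → 66.2585 [stop]  node(4,1) S=73.6260 payoff=47.1840 vs cont=46.8437 → 47.1840 [stop]  node(4,2) S=99.3700 payoff=21.4400 vs cont=21.0997 → 21.4400 [stop]  node(4,3) S=134.1156 payoff=0.0000 vs cont=2.8260 → 2.8260 [wait]  node(4,4) S=181.0104 payoff=0.0000 vs cont=0.0000 → 0.0000 [wait]  ⇒ S*(4)=99.3700
t_3: node(3,0) S=63.3752 payoff=57.4348 vs cont=57.0945 → 57.4348 [stop]  node(3,1) S=85.5349 payoff=35.2751 vs cont=34.9348 → 35.2751 [stop]  node(3,2) S=115.4429 payoff=5.3671 vs cont=12.6190 → 12.6190 [wait]  node(3,3) S=155.8086 payoff=0.0000 vs cont=1.4880 → 1.4880 [wait]  ⇒ S*(3)=85.5349
t_2: node(2,0) S=73.6260 payoff=47.1840 vs cont=46.8437 → 47.1840 [stop]  node(2,1) S=99.3700 payoff=21.4400 vs cont=24.5128 → 24.5128 [wait]  node(2,2) S=134.1156 payoff=0.0000 vs cont=7.3447 → 7.3447 [wait]  ⇒ S*(2)=73.6260
t_1: node(1,0) S=85.5349 payoff=35.2751 vs cont=36.3810 → 36.3810 [wait]  node(1,1) S=115.4429 payoff=5.3671 vs cont=16.3636 → 16.3636 [wait]  ⇒ S*(1)=-
t_0: node(0,0) S=99.3700 payoff=21.4400 vs cont=26.8574 → 26.8574 [wait]  ⇒ S*(0)=-

price = 26.8574
boundary = - - 73.6260 85.5349 99.3700
tree:
26.8574
36.3810 16.3636
47.1840 24.5128 7.3447
57.4348 35.2751 12.6190 1.4880
66.2585 47.1840 21.4400 2.8260 0.0000
73.8536 57.4348 35.2751 5.3671 0.0000 0.0000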